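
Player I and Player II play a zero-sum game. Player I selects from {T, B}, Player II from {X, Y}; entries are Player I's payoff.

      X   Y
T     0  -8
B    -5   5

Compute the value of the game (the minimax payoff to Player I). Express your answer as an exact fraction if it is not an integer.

-20/9

Row minima: T → -8, B → -5; maximin = -5.
Column maxima: X → 0, Y → 5; minimax = 0.
-5 ≠ 0, so there is no saddle point; optimal play is mixed.
Let Player I play T with probability p. Expected payoff against X: 0p + (-5)(1−p) = 5p − 5; against Y: (-8)p + 5(1−p) = −13p + 5.
Setting these equal: 5p − 5 = −13p + 5 ⇒ 18p = 10 ⇒ p = 5/9, and the value is (5)·(5/9) − 5 = -20/9.
For Player II: with q = P(X), equating T's and B's payoffs gives 8q − 8 = −10q + 5 ⇒ q = 13/18.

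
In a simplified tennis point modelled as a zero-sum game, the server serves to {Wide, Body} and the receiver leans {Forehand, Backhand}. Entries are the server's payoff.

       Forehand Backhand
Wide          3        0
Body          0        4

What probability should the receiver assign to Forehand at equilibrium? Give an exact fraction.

4/7

Row minima: Wide → 0, Body → 0; maximin = 0.
Column maxima: Forehand → 3, Backhand → 4; minimax = 3.
0 ≠ 3, so there is no saddle point; optimal play is mixed.
Let the server play Wide with probability p. Expected payoff against Forehand: 3p + 0(1−p) = 3p; against Backhand: 0p + 4(1−p) = −4p + 4.
Setting these equal: 3p = −4p + 4 ⇒ 7p = 4 ⇒ p = 4/7, and the value is (3)·(4/7) = 12/7.
For the receiver: with q = P(Forehand), equating Wide's and Body's payoffs gives 3q = −4q + 4 ⇒ q = 4/7.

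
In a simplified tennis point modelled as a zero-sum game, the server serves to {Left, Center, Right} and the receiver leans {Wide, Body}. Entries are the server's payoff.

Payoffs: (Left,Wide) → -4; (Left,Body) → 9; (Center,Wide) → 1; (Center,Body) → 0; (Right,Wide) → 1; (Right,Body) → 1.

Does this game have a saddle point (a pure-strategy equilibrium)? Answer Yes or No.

Yes

Row minima: Left → -4, Center → 0, Right → 1; maximin = 1.
Column maxima: Wide → 1, Body → 9; minimax = 1.
maximin = minimax = 1, so a saddle point exists.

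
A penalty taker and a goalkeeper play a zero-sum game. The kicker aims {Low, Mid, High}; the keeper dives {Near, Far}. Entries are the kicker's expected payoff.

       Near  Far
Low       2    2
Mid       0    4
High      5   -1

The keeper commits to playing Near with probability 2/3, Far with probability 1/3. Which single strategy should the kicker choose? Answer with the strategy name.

High

Expected payoff of Low: (2/3)·2 + (1/3)·2 = 2.
Expected payoff of Mid: (2/3)·0 + (1/3)·4 = 4/3.
Expected payoff of High: (2/3)·5 + (1/3)·(-1) = 3.
The largest is 3, so the kicker's best response is High.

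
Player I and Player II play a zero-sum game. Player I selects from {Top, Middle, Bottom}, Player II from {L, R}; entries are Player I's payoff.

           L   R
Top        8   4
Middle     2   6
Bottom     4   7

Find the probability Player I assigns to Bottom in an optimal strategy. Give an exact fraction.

4/7

Row minima: Top → 4, Middle → 2, Bottom → 4; maximin = 4.
Column maxima: L → 8, R → 7; minimax = 7.
4 ≠ 7, so there is no saddle point; optimal play is mixed.
Middle is strictly dominated by Bottom, so Player I never plays it.
On the remaining 2×2 (Top, Bottom vs L, R):
Let Player I play Top with probability p. Expected payoff against L: 8p + 4(1−p) = 4p + 4; against R: 4p + 7(1−p) = −3p + 7.
Setting these equal: 4p + 4 = −3p + 7 ⇒ 7p = 3 ⇒ p = 3/7, and the value is (4)·(3/7) + 4 = 40/7.
For Player II: with q = P(L), equating Top's and Bottom's payoffs gives 4q + 4 = −3q + 7 ⇒ q = 3/7.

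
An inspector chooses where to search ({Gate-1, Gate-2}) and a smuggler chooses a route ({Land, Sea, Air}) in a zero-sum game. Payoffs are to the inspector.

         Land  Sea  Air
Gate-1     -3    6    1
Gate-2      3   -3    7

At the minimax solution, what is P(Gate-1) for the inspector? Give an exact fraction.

Row minima: Gate-1 → -3, Gate-2 → -3; maximin = -3.
Column maxima: Land → 3, Sea → 6, Air → 7; minimax = 3.
-3 ≠ 3, so there is no saddle point; optimal play is mixed.
Air is strictly dominated by Land (it gives the inspector strictly more in every row), so the smuggler never plays it.
On the remaining 2×2 (Gate-1, Gate-2 vs Land, Sea):
Let the inspector play Gate-1 with probability p. Expected payoff against Land: (-3)p + 3(1−p) = −6p + 3; against Sea: 6p + (-3)(1−p) = 9p − 3.
Setting these equal: −6p + 3 = 9p − 3 ⇒ −15p = -6 ⇒ p = 2/5, and the value is (-6)·(2/5) + 3 = 3/5.
For the smuggler: with q = P(Land), equating Gate-1's and Gate-2's payoffs gives −9q + 6 = 6q − 3 ⇒ q = 3/5.

2/5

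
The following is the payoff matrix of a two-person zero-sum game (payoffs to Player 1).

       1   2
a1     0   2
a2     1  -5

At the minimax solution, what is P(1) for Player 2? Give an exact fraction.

7/8

Row minima: a1 → 0, a2 → -5; maximin = 0.
Column maxima: 1 → 1, 2 → 2; minimax = 1.
0 ≠ 1, so there is no saddle point; optimal play is mixed.
Let Player 1 play a1 with probability p. Expected payoff against 1: 0p + 1(1−p) = −p + 1; against 2: 2p + (-5)(1−p) = 7p − 5.
Setting these equal: −p + 1 = 7p − 5 ⇒ −8p = -6 ⇒ p = 3/4, and the value is (-1)·(3/4) + 1 = 1/4.
For Player 2: with q = P(1), equating a1's and a2's payoffs gives −2q + 2 = 6q − 5 ⇒ q = 7/8.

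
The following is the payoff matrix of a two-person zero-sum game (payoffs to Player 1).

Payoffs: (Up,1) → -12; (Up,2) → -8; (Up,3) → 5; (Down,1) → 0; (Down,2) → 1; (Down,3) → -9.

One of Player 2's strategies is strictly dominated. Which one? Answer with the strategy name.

1 holds Player 1's payoff strictly below 2 in every row: -12 < -8, 0 < 1.
So 2 is strictly dominated for Player 2.

2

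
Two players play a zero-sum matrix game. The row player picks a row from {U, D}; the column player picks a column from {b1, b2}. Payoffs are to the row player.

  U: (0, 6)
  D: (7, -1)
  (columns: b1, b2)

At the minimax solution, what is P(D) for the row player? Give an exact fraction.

3/7

Row minima: U → 0, D → -1; maximin = 0.
Column maxima: b1 → 7, b2 → 6; minimax = 6.
0 ≠ 6, so there is no saddle point; optimal play is mixed.
Let the row player play U with probability p. Expected payoff against b1: 0p + 7(1−p) = −7p + 7; against b2: 6p + (-1)(1−p) = 7p − 1.
Setting these equal: −7p + 7 = 7p − 1 ⇒ −14p = -8 ⇒ p = 4/7, and the value is (-7)·(4/7) + 7 = 3.
For the column player: with q = P(b1), equating U's and D's payoffs gives −6q + 6 = 8q − 1 ⇒ q = 1/2.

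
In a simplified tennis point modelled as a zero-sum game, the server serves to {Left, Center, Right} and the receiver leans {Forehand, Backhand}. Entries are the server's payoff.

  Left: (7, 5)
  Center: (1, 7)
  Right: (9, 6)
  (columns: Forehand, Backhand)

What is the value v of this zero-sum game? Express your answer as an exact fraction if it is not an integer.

Row minima: Left → 5, Center → 1, Right → 6; maximin = 6.
Column maxima: Forehand → 9, Backhand → 7; minimax = 7.
6 ≠ 7, so there is no saddle point; optimal play is mixed.
Left is strictly dominated by Right, so the server never plays it.
On the remaining 2×2 (Center, Right vs Forehand, Backhand):
Let the server play Center with probability p. Expected payoff against Forehand: 1p + 9(1−p) = −8p + 9; against Backhand: 7p + 6(1−p) = p + 6.
Setting these equal: −8p + 9 = p + 6 ⇒ −9p = -3 ⇒ p = 1/3, and the value is (-8)·(1/3) + 9 = 19/3.
For the receiver: with q = P(Forehand), equating Center's and Right's payoffs gives −6q + 7 = 3q + 6 ⇒ q = 1/9.

19/3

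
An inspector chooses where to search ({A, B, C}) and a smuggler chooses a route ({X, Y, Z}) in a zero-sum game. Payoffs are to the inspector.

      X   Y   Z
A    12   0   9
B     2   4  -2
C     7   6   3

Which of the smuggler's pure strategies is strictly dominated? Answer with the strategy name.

Z holds the inspector's payoff strictly below X in every row: 9 < 12, -2 < 2, 3 < 7.
So X is strictly dominated for the smuggler.

X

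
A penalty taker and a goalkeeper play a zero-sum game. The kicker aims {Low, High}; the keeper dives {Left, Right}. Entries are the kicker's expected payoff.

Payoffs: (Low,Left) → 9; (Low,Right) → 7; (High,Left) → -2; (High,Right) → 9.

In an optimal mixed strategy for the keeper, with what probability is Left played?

2/13

Row minima: Low → 7, High → -2; maximin = 7.
Column maxima: Left → 9, Right → 9; minimax = 9.
7 ≠ 9, so there is no saddle point; optimal play is mixed.
Let the kicker play Low with probability p. Expected payoff against Left: 9p + (-2)(1−p) = 11p − 2; against Right: 7p + 9(1−p) = −2p + 9.
Setting these equal: 11p − 2 = −2p + 9 ⇒ 13p = 11 ⇒ p = 11/13, and the value is (11)·(11/13) − 2 = 95/13.
For the keeper: with q = P(Left), equating Low's and High's payoffs gives 2q + 7 = −11q + 9 ⇒ q = 2/13.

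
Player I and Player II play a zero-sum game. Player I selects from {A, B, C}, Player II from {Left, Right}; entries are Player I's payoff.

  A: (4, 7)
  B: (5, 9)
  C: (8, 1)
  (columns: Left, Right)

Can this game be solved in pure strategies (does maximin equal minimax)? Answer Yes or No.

No

Row minima: A → 4, B → 5, C → 1; maximin = 5.
Column maxima: Left → 8, Right → 9; minimax = 8.
5 ≠ 8, so no pure-strategy equilibrium exists.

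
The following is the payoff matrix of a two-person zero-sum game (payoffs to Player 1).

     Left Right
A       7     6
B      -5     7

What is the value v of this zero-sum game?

79/13

Row minima: A → 6, B → -5; maximin = 6.
Column maxima: Left → 7, Right → 7; minimax = 7.
6 ≠ 7, so there is no saddle point; optimal play is mixed.
Let Player 1 play A with probability p. Expected payoff against Left: 7p + (-5)(1−p) = 12p − 5; against Right: 6p + 7(1−p) = −p + 7.
Setting these equal: 12p − 5 = −p + 7 ⇒ 13p = 12 ⇒ p = 12/13, and the value is (12)·(12/13) − 5 = 79/13.
For Player 2: with q = P(Left), equating A's and B's payoffs gives q + 6 = −12q + 7 ⇒ q = 1/13.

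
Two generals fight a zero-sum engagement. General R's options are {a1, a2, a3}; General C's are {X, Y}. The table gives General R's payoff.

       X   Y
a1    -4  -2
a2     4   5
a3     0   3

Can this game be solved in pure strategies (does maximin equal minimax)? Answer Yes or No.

Yes

Row minima: a1 → -4, a2 → 4, a3 → 0; maximin = 4.
Column maxima: X → 4, Y → 5; minimax = 4.
maximin = minimax = 4, so a saddle point exists.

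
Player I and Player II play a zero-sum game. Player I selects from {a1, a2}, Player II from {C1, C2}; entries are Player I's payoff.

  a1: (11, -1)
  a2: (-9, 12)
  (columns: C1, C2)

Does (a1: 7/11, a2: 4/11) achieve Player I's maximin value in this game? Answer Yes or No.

Against C1 this mix gives (7/11)·11 + (4/11)·(-9) = 41/11.
Against C2 this mix gives (7/11)·(-1) + (4/11)·12 = 41/11.
All of Player II's active replies (C1, C2) yield 41/11, and no column does worse for Player I. The mix makes Player II indifferent and guarantees 41/11, so it is optimal.

Yes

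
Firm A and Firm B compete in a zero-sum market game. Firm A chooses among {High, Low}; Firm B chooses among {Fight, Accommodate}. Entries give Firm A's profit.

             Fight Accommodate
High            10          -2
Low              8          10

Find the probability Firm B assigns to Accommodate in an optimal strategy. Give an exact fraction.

Row minima: High → -2, Low → 8; maximin = 8.
Column maxima: Fight → 10, Accommodate → 10; minimax = 10.
8 ≠ 10, so there is no saddle point; optimal play is mixed.
Let Firm A play High with probability p. Expected payoff against Fight: 10p + 8(1−p) = 2p + 8; against Accommodate: (-2)p + 10(1−p) = −12p + 10.
Setting these equal: 2p + 8 = −12p + 10 ⇒ 14p = 2 ⇒ p = 1/7, and the value is (2)·(1/7) + 8 = 58/7.
For Firm B: with q = P(Fight), equating High's and Low's payoffs gives 12q − 2 = −2q + 10 ⇒ q = 6/7.

1/7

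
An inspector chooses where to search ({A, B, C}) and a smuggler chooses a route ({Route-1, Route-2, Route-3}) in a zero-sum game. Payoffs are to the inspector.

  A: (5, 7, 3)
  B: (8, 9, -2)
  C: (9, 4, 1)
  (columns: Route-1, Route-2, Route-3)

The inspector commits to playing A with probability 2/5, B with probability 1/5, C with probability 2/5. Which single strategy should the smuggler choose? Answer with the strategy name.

Route-3

If the smuggler plays Route-1, the inspector's expected payoff is (2/5)·5 + (1/5)·8 + (2/5)·9 = 36/5.
If the smuggler plays Route-2, the inspector's expected payoff is (2/5)·7 + (1/5)·9 + (2/5)·4 = 31/5.
If the smuggler plays Route-3, the inspector's expected payoff is (2/5)·3 + (1/5)·(-2) + (2/5)·1 = 6/5.
The smuggler minimizes the inspector's payoff; the smallest is 6/5, so the best response is Route-3.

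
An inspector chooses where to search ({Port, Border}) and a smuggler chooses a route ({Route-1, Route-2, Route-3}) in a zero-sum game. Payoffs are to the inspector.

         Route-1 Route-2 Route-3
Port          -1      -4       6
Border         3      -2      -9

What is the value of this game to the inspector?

Row minima: Port → -4, Border → -9; maximin = -4.
Column maxima: Route-1 → 3, Route-2 → -2, Route-3 → 6; minimax = -2.
-4 ≠ -2, so there is no saddle point; optimal play is mixed.
Route-1 is strictly dominated by Route-2 (it gives the inspector strictly more in every row), so the smuggler never plays it.
On the remaining 2×2 (Port, Border vs Route-2, Route-3):
Let the inspector play Port with probability p. Expected payoff against Route-2: (-4)p + (-2)(1−p) = −2p − 2; against Route-3: 6p + (-9)(1−p) = 15p − 9.
Setting these equal: −2p − 2 = 15p − 9 ⇒ −17p = -7 ⇒ p = 7/17, and the value is (-2)·(7/17) − 2 = -48/17.
For the smuggler: with q = P(Route-2), equating Port's and Border's payoffs gives −10q + 6 = 7q − 9 ⇒ q = 15/17.

-48/17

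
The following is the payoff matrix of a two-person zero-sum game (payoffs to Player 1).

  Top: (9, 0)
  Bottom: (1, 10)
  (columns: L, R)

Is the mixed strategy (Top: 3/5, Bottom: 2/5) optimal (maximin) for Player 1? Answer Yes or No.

Against L this mix gives (3/5)·9 + (2/5)·1 = 29/5.
Against R this mix gives (3/5)·0 + (2/5)·10 = 4.
Player 2 will play R, holding Player 1 to 4. Shifting weight toward the row that does better against R would raise this floor (the equalizing mix achieves 5 against both R and L), so the proposed strategy is not optimal.

No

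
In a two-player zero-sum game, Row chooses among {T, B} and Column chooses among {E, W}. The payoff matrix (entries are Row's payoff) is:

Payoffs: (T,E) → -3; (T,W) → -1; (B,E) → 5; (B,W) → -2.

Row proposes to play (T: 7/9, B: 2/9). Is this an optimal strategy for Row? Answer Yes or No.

Against E this mix gives (7/9)·(-3) + (2/9)·5 = -11/9.
Against W this mix gives (7/9)·(-1) + (2/9)·(-2) = -11/9.
All of Column's active replies (E, W) yield -11/9, and no column does worse for Row. The mix makes Column indifferent and guarantees -11/9, so it is optimal.

Yes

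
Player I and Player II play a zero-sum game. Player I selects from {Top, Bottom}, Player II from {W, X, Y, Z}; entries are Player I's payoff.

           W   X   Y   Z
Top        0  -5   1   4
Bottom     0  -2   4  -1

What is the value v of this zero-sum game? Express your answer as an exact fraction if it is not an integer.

Row minima: Top → -5, Bottom → -2; maximin = -2.
Column maxima: W → 0, X → -2, Y → 4, Z → 4; minimax = -2.
Since maximin = minimax = -2, there is a saddle point and the value is -2.

-2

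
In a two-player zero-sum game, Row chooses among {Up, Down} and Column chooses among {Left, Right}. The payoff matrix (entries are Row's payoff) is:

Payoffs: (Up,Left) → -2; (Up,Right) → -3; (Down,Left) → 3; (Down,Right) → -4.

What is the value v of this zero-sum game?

-3

Row minima: Up → -3, Down → -4; maximin = -3.
Column maxima: Left → 3, Right → -3; minimax = -3.
Since maximin = minimax = -3, there is a saddle point and the value is -3.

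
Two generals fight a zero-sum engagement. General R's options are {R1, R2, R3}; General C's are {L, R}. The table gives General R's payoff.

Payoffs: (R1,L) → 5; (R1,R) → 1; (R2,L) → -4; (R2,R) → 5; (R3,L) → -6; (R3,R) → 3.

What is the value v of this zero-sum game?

29/13

Row minima: R1 → 1, R2 → -4, R3 → -6; maximin = 1.
Column maxima: L → 5, R → 5; minimax = 5.
1 ≠ 5, so there is no saddle point; optimal play is mixed.
R3 is strictly dominated by R2, so General R never plays it.
On the remaining 2×2 (R1, R2 vs L, R):
Let General R play R1 with probability p. Expected payoff against L: 5p + (-4)(1−p) = 9p − 4; against R: 1p + 5(1−p) = −4p + 5.
Setting these equal: 9p − 4 = −4p + 5 ⇒ 13p = 9 ⇒ p = 9/13, and the value is (9)·(9/13) − 4 = 29/13.
For General C: with q = P(L), equating R1's and R2's payoffs gives 4q + 1 = −9q + 5 ⇒ q = 4/13.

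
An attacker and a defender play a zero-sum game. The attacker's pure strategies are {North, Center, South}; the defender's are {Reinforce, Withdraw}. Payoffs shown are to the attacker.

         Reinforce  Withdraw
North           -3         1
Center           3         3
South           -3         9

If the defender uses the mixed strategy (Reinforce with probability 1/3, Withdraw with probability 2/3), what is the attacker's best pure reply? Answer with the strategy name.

South

Expected payoff of North: (1/3)·(-3) + (2/3)·1 = -1/3.
Expected payoff of Center: (1/3)·3 + (2/3)·3 = 3.
Expected payoff of South: (1/3)·(-3) + (2/3)·9 = 5.
The largest is 5, so the attacker's best response is South.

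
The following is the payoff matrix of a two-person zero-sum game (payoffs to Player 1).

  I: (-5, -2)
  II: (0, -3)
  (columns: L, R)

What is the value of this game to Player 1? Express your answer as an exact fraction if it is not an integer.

Row minima: I → -5, II → -3; maximin = -3.
Column maxima: L → 0, R → -2; minimax = -2.
-3 ≠ -2, so there is no saddle point; optimal play is mixed.
Let Player 1 play I with probability p. Expected payoff against L: (-5)p + 0(1−p) = −5p; against R: (-2)p + (-3)(1−p) = p − 3.
Setting these equal: −5p = p − 3 ⇒ −6p = -3 ⇒ p = 1/2, and the value is (-5)·(1/2) = -5/2.
For Player 2: with q = P(L), equating I's and II's payoffs gives −3q − 2 = 3q − 3 ⇒ q = 1/6.

-5/2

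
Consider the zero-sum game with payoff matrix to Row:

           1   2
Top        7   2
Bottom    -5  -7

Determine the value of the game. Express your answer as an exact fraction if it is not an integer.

Row minima: Top → 2, Bottom → -7; maximin = 2.
Column maxima: 1 → 7, 2 → 2; minimax = 2.
Since maximin = minimax = 2, there is a saddle point and the value is 2.

2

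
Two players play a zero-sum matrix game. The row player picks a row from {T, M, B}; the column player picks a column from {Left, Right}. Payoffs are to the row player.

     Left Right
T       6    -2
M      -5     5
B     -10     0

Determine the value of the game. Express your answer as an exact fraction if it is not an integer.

10/9

Row minima: T → -2, M → -5, B → -10; maximin = -2.
Column maxima: Left → 6, Right → 5; minimax = 5.
-2 ≠ 5, so there is no saddle point; optimal play is mixed.
B is strictly dominated by M, so the row player never plays it.
On the remaining 2×2 (T, M vs Left, Right):
Let the row player play T with probability p. Expected payoff against Left: 6p + (-5)(1−p) = 11p − 5; against Right: (-2)p + 5(1−p) = −7p + 5.
Setting these equal: 11p − 5 = −7p + 5 ⇒ 18p = 10 ⇒ p = 5/9, and the value is (11)·(5/9) − 5 = 10/9.
For the column player: with q = P(Left), equating T's and M's payoffs gives 8q − 2 = −10q + 5 ⇒ q = 7/18.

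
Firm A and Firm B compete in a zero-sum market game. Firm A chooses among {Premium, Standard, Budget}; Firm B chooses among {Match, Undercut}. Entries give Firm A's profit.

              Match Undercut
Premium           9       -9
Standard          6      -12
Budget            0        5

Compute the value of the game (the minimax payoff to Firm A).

Row minima: Premium → -9, Standard → -12, Budget → 0; maximin = 0.
Column maxima: Match → 9, Undercut → 5; minimax = 5.
0 ≠ 5, so there is no saddle point; optimal play is mixed.
Standard is strictly dominated by Premium, so Firm A never plays it.
On the remaining 2×2 (Premium, Budget vs Match, Undercut):
Let Firm A play Premium with probability p. Expected payoff against Match: 9p + 0(1−p) = 9p; against Undercut: (-9)p + 5(1−p) = −14p + 5.
Setting these equal: 9p = −14p + 5 ⇒ 23p = 5 ⇒ p = 5/23, and the value is (9)·(5/23) = 45/23.
For Firm B: with q = P(Match), equating Premium's and Budget's payoffs gives 18q − 9 = −5q + 5 ⇒ q = 14/23.

45/23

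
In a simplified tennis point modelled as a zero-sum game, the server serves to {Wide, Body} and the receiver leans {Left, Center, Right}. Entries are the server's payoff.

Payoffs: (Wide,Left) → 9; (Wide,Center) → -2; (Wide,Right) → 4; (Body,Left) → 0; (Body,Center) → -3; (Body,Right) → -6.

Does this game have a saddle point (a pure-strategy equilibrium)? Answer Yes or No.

Yes

Row minima: Wide → -2, Body → -6; maximin = -2.
Column maxima: Left → 9, Center → -2, Right → 4; minimax = -2.
maximin = minimax = -2, so a saddle point exists.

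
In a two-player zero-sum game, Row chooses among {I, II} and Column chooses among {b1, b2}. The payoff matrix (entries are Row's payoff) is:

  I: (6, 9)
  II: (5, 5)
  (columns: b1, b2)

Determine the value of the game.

6

Row minima: I → 6, II → 5; maximin = 6.
Column maxima: b1 → 6, b2 → 9; minimax = 6.
Since maximin = minimax = 6, there is a saddle point and the value is 6.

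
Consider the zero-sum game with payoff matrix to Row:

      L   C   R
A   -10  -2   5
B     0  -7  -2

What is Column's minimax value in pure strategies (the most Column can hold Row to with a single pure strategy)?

-2

Column maxima: L → 0, C → -2, R → 5.
The smallest of these is -2.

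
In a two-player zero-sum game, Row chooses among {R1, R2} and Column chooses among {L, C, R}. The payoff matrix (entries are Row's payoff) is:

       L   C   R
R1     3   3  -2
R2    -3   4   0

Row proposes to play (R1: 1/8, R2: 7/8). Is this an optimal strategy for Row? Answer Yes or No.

Against L this mix gives (1/8)·3 + (7/8)·(-3) = -9/4.
Against C this mix gives (1/8)·3 + (7/8)·4 = 31/8.
Against R this mix gives (1/8)·(-2) + (7/8)·0 = -1/4.
Column will play L, holding Row to -9/4. Shifting weight toward the row that does better against L would raise this floor (the equalizing mix achieves -3/4 against both L and R), so the proposed strategy is not optimal.

No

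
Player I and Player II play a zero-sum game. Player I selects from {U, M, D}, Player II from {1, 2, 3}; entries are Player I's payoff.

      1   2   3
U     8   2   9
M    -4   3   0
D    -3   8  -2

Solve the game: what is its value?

Row minima: U → 2, M → -4, D → -3; maximin = 2.
Column maxima: 1 → 8, 2 → 8, 3 → 9; minimax = 8.
2 ≠ 8, so there is no saddle point; optimal play is mixed.
3 is strictly dominated by 1 (it gives Player I strictly more in every row), so Player II never plays it.
With 3 eliminated, M is strictly dominated by D (D gives Player I strictly more in every remaining column), so Player I never plays it.
On the remaining 2×2 (U, D vs 1, 2):
Let Player I play U with probability p. Expected payoff against 1: 8p + (-3)(1−p) = 11p − 3; against 2: 2p + 8(1−p) = −6p + 8.
Setting these equal: 11p − 3 = −6p + 8 ⇒ 17p = 11 ⇒ p = 11/17, and the value is (11)·(11/17) − 3 = 70/17.
For Player II: with q = P(1), equating U's and D's payoffs gives 6q + 2 = −11q + 8 ⇒ q = 6/17.

70/17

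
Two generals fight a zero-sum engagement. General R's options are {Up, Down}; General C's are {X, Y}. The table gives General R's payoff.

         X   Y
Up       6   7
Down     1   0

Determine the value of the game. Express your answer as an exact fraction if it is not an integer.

Row minima: Up → 6, Down → 0; maximin = 6.
Column maxima: X → 6, Y → 7; minimax = 6.
Since maximin = minimax = 6, there is a saddle point and the value is 6.

6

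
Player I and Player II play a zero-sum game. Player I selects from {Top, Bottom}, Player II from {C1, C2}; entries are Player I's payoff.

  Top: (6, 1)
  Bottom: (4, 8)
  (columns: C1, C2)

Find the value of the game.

Row minima: Top → 1, Bottom → 4; maximin = 4.
Column maxima: C1 → 6, C2 → 8; minimax = 6.
4 ≠ 6, so there is no saddle point; optimal play is mixed.
Let Player I play Top with probability p. Expected payoff against C1: 6p + 4(1−p) = 2p + 4; against C2: 1p + 8(1−p) = −7p + 8.
Setting these equal: 2p + 4 = −7p + 8 ⇒ 9p = 4 ⇒ p = 4/9, and the value is (2)·(4/9) + 4 = 44/9.
For Player II: with q = P(C1), equating Top's and Bottom's payoffs gives 5q + 1 = −4q + 8 ⇒ q = 7/9.

44/9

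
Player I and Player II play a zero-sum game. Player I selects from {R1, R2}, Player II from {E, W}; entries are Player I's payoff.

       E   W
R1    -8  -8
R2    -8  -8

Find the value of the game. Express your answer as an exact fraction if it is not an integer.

Row minima: R1 → -8, R2 → -8; maximin = -8.
Column maxima: E → -8, W → -8; minimax = -8.
Since maximin = minimax = -8, there is a saddle point and the value is -8.

-8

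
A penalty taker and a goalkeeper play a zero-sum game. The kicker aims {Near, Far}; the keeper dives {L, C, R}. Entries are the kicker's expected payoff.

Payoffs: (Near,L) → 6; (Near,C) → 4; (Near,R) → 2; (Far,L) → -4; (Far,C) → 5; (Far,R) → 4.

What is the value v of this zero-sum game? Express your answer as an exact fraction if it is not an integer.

Row minima: Near → 2, Far → -4; maximin = 2.
Column maxima: L → 6, C → 5, R → 4; minimax = 4.
2 ≠ 4, so there is no saddle point; optimal play is mixed.
C is strictly dominated by R (it gives the kicker strictly more in every row), so the keeper never plays it.
On the remaining 2×2 (Near, Far vs L, R):
Let the kicker play Near with probability p. Expected payoff against L: 6p + (-4)(1−p) = 10p − 4; against R: 2p + 4(1−p) = −2p + 4.
Setting these equal: 10p − 4 = −2p + 4 ⇒ 12p = 8 ⇒ p = 2/3, and the value is (10)·(2/3) − 4 = 8/3.
For the keeper: with q = P(L), equating Near's and Far's payoffs gives 4q + 2 = −8q + 4 ⇒ q = 1/6.

8/3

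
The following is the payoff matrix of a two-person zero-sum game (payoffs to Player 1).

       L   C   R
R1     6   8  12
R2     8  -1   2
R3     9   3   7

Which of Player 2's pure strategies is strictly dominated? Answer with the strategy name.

C holds Player 1's payoff strictly below R in every row: 8 < 12, -1 < 2, 3 < 7.
So R is strictly dominated for Player 2.

R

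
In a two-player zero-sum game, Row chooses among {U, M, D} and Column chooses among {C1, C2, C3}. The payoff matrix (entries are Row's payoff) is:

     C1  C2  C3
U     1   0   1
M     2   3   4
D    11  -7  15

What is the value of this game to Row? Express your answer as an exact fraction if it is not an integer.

Row minima: U → 0, M → 2, D → -7; maximin = 2.
Column maxima: C1 → 11, C2 → 3, C3 → 15; minimax = 3.
2 ≠ 3, so there is no saddle point; optimal play is mixed.
U is strictly dominated by M, so Row never plays it.
With U eliminated, C3 is strictly dominated by C1 (it gives Row strictly more in every remaining row), so Column never plays it.
On the remaining 2×2 (M, D vs C1, C2):
Let Row play M with probability p. Expected payoff against C1: 2p + 11(1−p) = −9p + 11; against C2: 3p + (-7)(1−p) = 10p − 7.
Setting these equal: −9p + 11 = 10p − 7 ⇒ −19p = -18 ⇒ p = 18/19, and the value is (-9)·(18/19) + 11 = 47/19.
For Column: with q = P(C1), equating M's and D's payoffs gives −q + 3 = 18q − 7 ⇒ q = 10/19.

47/19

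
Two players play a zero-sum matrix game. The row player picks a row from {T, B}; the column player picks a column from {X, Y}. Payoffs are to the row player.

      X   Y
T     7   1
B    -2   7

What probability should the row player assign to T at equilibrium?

Row minima: T → 1, B → -2; maximin = 1.
Column maxima: X → 7, Y → 7; minimax = 7.
1 ≠ 7, so there is no saddle point; optimal play is mixed.
Let the row player play T with probability p. Expected payoff against X: 7p + (-2)(1−p) = 9p − 2; against Y: 1p + 7(1−p) = −6p + 7.
Setting these equal: 9p − 2 = −6p + 7 ⇒ 15p = 9 ⇒ p = 3/5, and the value is (9)·(3/5) − 2 = 17/5.
For the column player: with q = P(X), equating T's and B's payoffs gives 6q + 1 = −9q + 7 ⇒ q = 2/5.

3/5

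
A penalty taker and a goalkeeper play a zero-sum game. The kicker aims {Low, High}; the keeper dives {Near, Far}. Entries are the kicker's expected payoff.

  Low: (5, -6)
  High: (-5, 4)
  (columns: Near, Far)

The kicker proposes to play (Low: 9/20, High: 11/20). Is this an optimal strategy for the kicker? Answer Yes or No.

Against Near this mix gives (9/20)·5 + (11/20)·(-5) = -1/2.
Against Far this mix gives (9/20)·(-6) + (11/20)·4 = -1/2.
All of the keeper's active replies (Near, Far) yield -1/2, and no column does worse for the kicker. The mix makes the keeper indifferent and guarantees -1/2, so it is optimal.

Yes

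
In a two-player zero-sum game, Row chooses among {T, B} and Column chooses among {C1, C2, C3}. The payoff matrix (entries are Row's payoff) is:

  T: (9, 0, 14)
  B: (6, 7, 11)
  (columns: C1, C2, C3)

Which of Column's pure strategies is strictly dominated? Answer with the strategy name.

C3

C1 holds Row's payoff strictly below C3 in every row: 9 < 14, 6 < 11.
So C3 is strictly dominated for Column.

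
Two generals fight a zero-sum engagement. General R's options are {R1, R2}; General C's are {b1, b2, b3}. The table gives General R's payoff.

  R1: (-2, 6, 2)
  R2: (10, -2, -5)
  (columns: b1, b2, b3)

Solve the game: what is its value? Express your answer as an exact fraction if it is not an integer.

10/19

Row minima: R1 → -2, R2 → -5; maximin = -2.
Column maxima: b1 → 10, b2 → 6, b3 → 2; minimax = 2.
-2 ≠ 2, so there is no saddle point; optimal play is mixed.
b2 is strictly dominated by b3 (it gives General R strictly more in every row), so General C never plays it.
On the remaining 2×2 (R1, R2 vs b1, b3):
Let General R play R1 with probability p. Expected payoff against b1: (-2)p + 10(1−p) = −12p + 10; against b3: 2p + (-5)(1−p) = 7p − 5.
Setting these equal: −12p + 10 = 7p − 5 ⇒ −19p = -15 ⇒ p = 15/19, and the value is (-12)·(15/19) + 10 = 10/19.
For General C: with q = P(b1), equating R1's and R2's payoffs gives −4q + 2 = 15q − 5 ⇒ q = 7/19.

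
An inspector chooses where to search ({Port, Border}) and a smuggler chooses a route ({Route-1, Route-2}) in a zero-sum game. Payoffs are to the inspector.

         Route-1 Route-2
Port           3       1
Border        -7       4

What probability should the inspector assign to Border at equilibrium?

Row minima: Port → 1, Border → -7; maximin = 1.
Column maxima: Route-1 → 3, Route-2 → 4; minimax = 3.
1 ≠ 3, so there is no saddle point; optimal play is mixed.
Let the inspector play Port with probability p. Expected payoff against Route-1: 3p + (-7)(1−p) = 10p − 7; against Route-2: 1p + 4(1−p) = −3p + 4.
Setting these equal: 10p − 7 = −3p + 4 ⇒ 13p = 11 ⇒ p = 11/13, and the value is (10)·(11/13) − 7 = 19/13.
For the smuggler: with q = P(Route-1), equating Port's and Border's payoffs gives 2q + 1 = −11q + 4 ⇒ q = 3/13.

2/13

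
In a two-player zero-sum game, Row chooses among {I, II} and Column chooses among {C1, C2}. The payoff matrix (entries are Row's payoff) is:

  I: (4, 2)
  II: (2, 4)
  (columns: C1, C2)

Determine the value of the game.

Row minima: I → 2, II → 2; maximin = 2.
Column maxima: C1 → 4, C2 → 4; minimax = 4.
2 ≠ 4, so there is no saddle point; optimal play is mixed.
Let Row play I with probability p. Expected payoff against C1: 4p + 2(1−p) = 2p + 2; against C2: 2p + 4(1−p) = −2p + 4.
Setting these equal: 2p + 2 = −2p + 4 ⇒ 4p = 2 ⇒ p = 1/2, and the value is (2)·(1/2) + 2 = 3.
For Column: with q = P(C1), equating I's and II's payoffs gives 2q + 2 = −2q + 4 ⇒ q = 1/2.

3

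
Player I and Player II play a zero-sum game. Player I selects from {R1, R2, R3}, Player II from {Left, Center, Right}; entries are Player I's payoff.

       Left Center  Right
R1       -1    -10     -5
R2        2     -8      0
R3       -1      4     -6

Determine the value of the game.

-8/3

Row minima: R1 → -10, R2 → -8, R3 → -6; maximin = -6.
Column maxima: Left → 2, Center → 4, Right → 0; minimax = 0.
-6 ≠ 0, so there is no saddle point; optimal play is mixed.
R1 is strictly dominated by R2, so Player I never plays it.
Left is strictly dominated by Right (it gives Player I strictly more in every row), so Player II never plays it.
On the remaining 2×2 (R2, R3 vs Center, Right):
Let Player I play R2 with probability p. Expected payoff against Center: (-8)p + 4(1−p) = −12p + 4; against Right: 0p + (-6)(1−p) = 6p − 6.
Setting these equal: −12p + 4 = 6p − 6 ⇒ −18p = -10 ⇒ p = 5/9, and the value is (-12)·(5/9) + 4 = -8/3.
For Player II: with q = P(Center), equating R2's and R3's payoffs gives −8q = 10q − 6 ⇒ q = 1/3.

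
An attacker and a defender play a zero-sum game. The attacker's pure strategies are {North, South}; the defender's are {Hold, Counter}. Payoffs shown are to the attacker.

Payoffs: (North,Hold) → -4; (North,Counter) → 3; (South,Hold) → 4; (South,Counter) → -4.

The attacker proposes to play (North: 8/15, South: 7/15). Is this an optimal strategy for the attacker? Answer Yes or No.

Against Hold this mix gives (8/15)·(-4) + (7/15)·4 = -4/15.
Against Counter this mix gives (8/15)·3 + (7/15)·(-4) = -4/15.
All of the defender's active replies (Hold, Counter) yield -4/15, and no column does worse for the attacker. The mix makes the defender indifferent and guarantees -4/15, so it is optimal.

Yes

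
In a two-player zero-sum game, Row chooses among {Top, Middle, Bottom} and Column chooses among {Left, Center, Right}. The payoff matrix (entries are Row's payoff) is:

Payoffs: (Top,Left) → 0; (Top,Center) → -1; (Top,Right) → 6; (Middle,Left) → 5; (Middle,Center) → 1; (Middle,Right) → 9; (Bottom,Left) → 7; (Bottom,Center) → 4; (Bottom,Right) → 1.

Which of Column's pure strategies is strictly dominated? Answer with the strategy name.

Center holds Row's payoff strictly below Left in every row: -1 < 0, 1 < 5, 4 < 7.
So Left is strictly dominated for Column.

Left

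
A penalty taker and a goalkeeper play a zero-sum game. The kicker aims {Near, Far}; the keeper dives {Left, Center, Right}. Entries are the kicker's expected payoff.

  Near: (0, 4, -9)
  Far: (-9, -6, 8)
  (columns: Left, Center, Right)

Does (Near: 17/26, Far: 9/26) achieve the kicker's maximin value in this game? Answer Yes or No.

Yes

Against Left this mix gives (17/26)·0 + (9/26)·(-9) = -81/26.
Against Center this mix gives (17/26)·4 + (9/26)·(-6) = 7/13.
Against Right this mix gives (17/26)·(-9) + (9/26)·8 = -81/26.
All of the keeper's active replies (Left, Right) yield -81/26, and no column does worse for the kicker. The mix makes the keeper indifferent and guarantees -81/26, so it is optimal.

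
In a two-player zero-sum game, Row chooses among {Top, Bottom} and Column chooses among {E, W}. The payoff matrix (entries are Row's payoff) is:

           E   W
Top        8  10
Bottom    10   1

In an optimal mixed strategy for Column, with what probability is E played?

9/11

Row minima: Top → 8, Bottom → 1; maximin = 8.
Column maxima: E → 10, W → 10; minimax = 10.
8 ≠ 10, so there is no saddle point; optimal play is mixed.
Let Row play Top with probability p. Expected payoff against E: 8p + 10(1−p) = −2p + 10; against W: 10p + 1(1−p) = 9p + 1.
Setting these equal: −2p + 10 = 9p + 1 ⇒ −11p = -9 ⇒ p = 9/11, and the value is (-2)·(9/11) + 10 = 92/11.
For Column: with q = P(E), equating Top's and Bottom's payoffs gives −2q + 10 = 9q + 1 ⇒ q = 9/11.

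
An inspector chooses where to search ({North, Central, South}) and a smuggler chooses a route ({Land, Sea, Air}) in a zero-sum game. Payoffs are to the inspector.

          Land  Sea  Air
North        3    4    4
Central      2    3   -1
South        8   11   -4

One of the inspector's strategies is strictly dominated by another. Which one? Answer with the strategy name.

North gives a strictly higher payoff than Central against every column: 3 > 2, 4 > 3, 4 > -1.
So Central is strictly dominated and the inspector never plays it.

Central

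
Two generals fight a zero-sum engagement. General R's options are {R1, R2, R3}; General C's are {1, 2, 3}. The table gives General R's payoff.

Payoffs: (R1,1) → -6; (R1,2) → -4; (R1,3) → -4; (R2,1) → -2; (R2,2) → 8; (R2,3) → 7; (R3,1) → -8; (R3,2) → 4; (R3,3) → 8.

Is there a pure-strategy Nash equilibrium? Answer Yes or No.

Row minima: R1 → -6, R2 → -2, R3 → -8; maximin = -2.
Column maxima: 1 → -2, 2 → 8, 3 → 8; minimax = -2.
maximin = minimax = -2, so a saddle point exists.

Yes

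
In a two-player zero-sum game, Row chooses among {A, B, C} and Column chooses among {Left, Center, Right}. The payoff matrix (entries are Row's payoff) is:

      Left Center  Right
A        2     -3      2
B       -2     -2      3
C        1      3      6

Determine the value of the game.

Row minima: A → -3, B → -2, C → 1; maximin = 1.
Column maxima: Left → 2, Center → 3, Right → 6; minimax = 2.
1 ≠ 2, so there is no saddle point; optimal play is mixed.
B is strictly dominated by C, so Row never plays it.
Right is strictly dominated by Center (it gives Row strictly more in every row), so Column never plays it.
On the remaining 2×2 (A, C vs Left, Center):
Let Row play A with probability p. Expected payoff against Left: 2p + 1(1−p) = p + 1; against Center: (-3)p + 3(1−p) = −6p + 3.
Setting these equal: p + 1 = −6p + 3 ⇒ 7p = 2 ⇒ p = 2/7, and the value is (1)·(2/7) + 1 = 9/7.
For Column: with q = P(Left), equating A's and C's payoffs gives 5q − 3 = −2q + 3 ⇒ q = 6/7.

9/7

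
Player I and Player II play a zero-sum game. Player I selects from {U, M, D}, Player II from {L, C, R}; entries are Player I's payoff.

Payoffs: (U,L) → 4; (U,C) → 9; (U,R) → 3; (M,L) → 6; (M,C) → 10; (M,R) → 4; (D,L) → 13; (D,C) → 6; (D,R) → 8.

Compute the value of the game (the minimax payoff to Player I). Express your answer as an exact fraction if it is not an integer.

7

Row minima: U → 3, M → 4, D → 6; maximin = 6.
Column maxima: L → 13, C → 10, R → 8; minimax = 8.
6 ≠ 8, so there is no saddle point; optimal play is mixed.
U is strictly dominated by M, so Player I never plays it.
L is strictly dominated by R (it gives Player I strictly more in every row), so Player II never plays it.
On the remaining 2×2 (M, D vs C, R):
Let Player I play M with probability p. Expected payoff against C: 10p + 6(1−p) = 4p + 6; against R: 4p + 8(1−p) = −4p + 8.
Setting these equal: 4p + 6 = −4p + 8 ⇒ 8p = 2 ⇒ p = 1/4, and the value is (4)·(1/4) + 6 = 7.
For Player II: with q = P(C), equating M's and D's payoffs gives 6q + 4 = −2q + 8 ⇒ q = 1/2.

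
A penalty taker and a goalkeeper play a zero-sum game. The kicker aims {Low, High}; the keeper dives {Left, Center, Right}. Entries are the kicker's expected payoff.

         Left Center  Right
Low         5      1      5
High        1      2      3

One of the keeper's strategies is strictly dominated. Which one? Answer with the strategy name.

Right

Center holds the kicker's payoff strictly below Right in every row: 1 < 5, 2 < 3.
So Right is strictly dominated for the keeper.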